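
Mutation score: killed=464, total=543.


Mutation score = killed / total * 100
Mutation score = 464 / 543 * 100
Mutation score = 85.45%

85.45%


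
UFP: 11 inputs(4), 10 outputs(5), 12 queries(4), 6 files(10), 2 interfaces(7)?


UFP = EI*4 + EO*5 + EQ*4 + ILF*10 + EIF*7
UFP = 11*4 + 10*5 + 12*4 + 6*10 + 2*7
UFP = 44 + 50 + 48 + 60 + 14
UFP = 216

216


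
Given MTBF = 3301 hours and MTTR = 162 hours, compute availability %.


Availability = MTBF / (MTBF + MTTR)
Availability = 3301 / (3301 + 162)
Availability = 3301 / 3463
Availability = 95.322%

95.322%


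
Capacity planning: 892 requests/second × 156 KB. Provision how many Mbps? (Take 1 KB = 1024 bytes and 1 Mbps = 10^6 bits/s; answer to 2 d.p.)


Formula: Mbps = payload_bytes * RPS * 8 / 1e6
Payload per request = 156 KB = 156 * 1024 = 159744 bytes
Total bytes/sec = 159744 * 892 = 142491648
Total bits/sec = 142491648 * 8 = 1139933184
Mbps = 1139933184 / 1e6 = 1139.93

1139.93 Mbps


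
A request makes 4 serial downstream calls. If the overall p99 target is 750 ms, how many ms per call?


Formula: per_stage = total_budget / stages
per_stage = 750 / 4
per_stage = 187.5 ms

187.5 ms


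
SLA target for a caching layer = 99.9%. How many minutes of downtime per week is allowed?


Formula: allowed downtime = period * (100 - SLA) / 100
Period (week) = 10080 minutes
Unavailability fraction = (100 - 99.9) / 100
Allowed downtime = 10080 * (100 - 99.9) / 100
Allowed downtime = 10.08 minutes

10.08 minutes


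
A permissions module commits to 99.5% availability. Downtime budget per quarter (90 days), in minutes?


Formula: allowed downtime = period * (100 - SLA) / 100
Period (quarter (90 days)) = 129600 minutes
Unavailability fraction = (100 - 99.5) / 100
Allowed downtime = 129600 * (100 - 99.5) / 100
Allowed downtime = 648.0 minutes

648.0 minutes


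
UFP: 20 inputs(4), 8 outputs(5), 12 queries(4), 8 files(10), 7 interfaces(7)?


UFP = EI*4 + EO*5 + EQ*4 + ILF*10 + EIF*7
UFP = 20*4 + 8*5 + 12*4 + 8*10 + 7*7
UFP = 80 + 40 + 48 + 80 + 49
UFP = 297

297


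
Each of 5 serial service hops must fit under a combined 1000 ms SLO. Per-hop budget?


Formula: per_stage = total_budget / stages
per_stage = 1000 / 5
per_stage = 200.0 ms

200.0 ms


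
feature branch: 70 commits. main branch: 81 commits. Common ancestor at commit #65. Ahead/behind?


Common ancestor: commit #65
feature commits after divergence: 70 - 65 = 5
main commits after divergence: 81 - 65 = 16
feature is 5 commits ahead of main
main is 16 commits ahead of feature

feature ahead: 5, main ahead: 16


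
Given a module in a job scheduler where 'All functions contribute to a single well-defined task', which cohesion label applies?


Reasoning: Best: single purpose
Type: Functional cohesion

Functional cohesion


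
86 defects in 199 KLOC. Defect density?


Defect density = defects / KLOC
Defect density = 86 / 199
Defect density = 0.432 defects/KLOC

0.432 defects/KLOC


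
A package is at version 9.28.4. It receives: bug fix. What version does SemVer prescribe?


Current: 9.28.4
Change category: 'bug fix' → patch bump
SemVer rule: patch bump → increment PATCH (MAJOR and MINOR unchanged)
New: 9.28.5

9.28.5


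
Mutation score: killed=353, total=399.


Mutation score = killed / total * 100
Mutation score = 353 / 399 * 100
Mutation score = 88.47%

88.47%


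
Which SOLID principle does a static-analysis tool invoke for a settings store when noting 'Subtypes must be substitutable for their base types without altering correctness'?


This describes the Liskov Substitution Principle (LSP)

Liskov Substitution Principle (LSP)


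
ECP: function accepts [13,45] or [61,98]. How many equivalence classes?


Valid ranges: [13,45] and [61,98]
Class 1: x < 13 — invalid
Class 2: 13 ≤ x ≤ 45 — valid
Class 3: 45 < x < 61 — invalid (gap between ranges)
Class 4: 61 ≤ x ≤ 98 — valid
Class 5: x > 98 — invalid
Total equivalence classes: 5

5 equivalence classes


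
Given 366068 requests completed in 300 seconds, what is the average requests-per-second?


Formula: throughput = requests / seconds
throughput = 366068 / 300
throughput = 1220.23 requests/second

1220.23 requests/second


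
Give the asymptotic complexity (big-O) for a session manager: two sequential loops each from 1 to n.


Reasoning: sequential dominates: O(n) + O(n) = O(n)
Complexity: O(n)

O(n)


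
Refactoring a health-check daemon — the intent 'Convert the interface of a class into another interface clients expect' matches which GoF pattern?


This matches the Adapter pattern

Adapter


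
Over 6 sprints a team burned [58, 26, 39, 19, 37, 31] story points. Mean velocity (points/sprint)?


Formula: Avg velocity = Total points / Number of sprints
Points: [58, 26, 39, 19, 37, 31]
Sum = 58 + 26 + 39 + 19 + 37 + 31 = 210
Avg velocity = 210 / 6 = 35.0 points/sprint

35.0 points/sprint


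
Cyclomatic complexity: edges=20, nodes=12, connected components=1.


Formula: V(G) = E - N + 2P
V(G) = 20 - 12 + 2*1
V(G) = 8 + 2
V(G) = 10

10


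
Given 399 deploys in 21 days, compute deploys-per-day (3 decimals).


Formula: deployments per day = releases / days
= 399 / 21
= 19.0 deploys/day
(equivalently, 133.0 deploys/week)

19.0 deploys/day


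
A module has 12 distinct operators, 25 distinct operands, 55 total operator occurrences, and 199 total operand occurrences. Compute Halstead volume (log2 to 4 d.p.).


Formula: V = N * log2(η), where N = N1 + N2 and η = η1 + η2
η = 12 + 25 = 37
N = 55 + 199 = 254
log2(37) ≈ 5.2095
V = 254 * 5.2095 = 1323.21

1323.21


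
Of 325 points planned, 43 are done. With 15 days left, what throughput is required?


Formula: Required rate = Remaining points / Days left
Remaining = 325 - 43 = 282 points
Required rate = 282 / 15 = 18.8 points/day

18.8 points/day


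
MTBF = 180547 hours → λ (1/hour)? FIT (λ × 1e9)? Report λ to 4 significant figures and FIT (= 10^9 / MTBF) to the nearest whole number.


Formula: λ = 1 / MTBF; FIT = λ × 1e9 = 1e9 / MTBF
λ = 1 / 180547 ≈ 5.539e-06 failures/hour
FIT = 1e9 / 180547 ≈ 5539 failures per 1e9 hours (nearest whole number)

λ = 5.539e-06 /h, FIT = 5539


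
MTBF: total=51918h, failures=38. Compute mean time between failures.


Formula: MTBF = Total operating time / Number of failures
MTBF = 51918 / 38
MTBF = 1366.26 hours

1366.26 hours


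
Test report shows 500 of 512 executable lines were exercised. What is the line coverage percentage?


Coverage = covered / total * 100
Coverage = 500 / 512 * 100
Coverage = 97.66%

97.66%


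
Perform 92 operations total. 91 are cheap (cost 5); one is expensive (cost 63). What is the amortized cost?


Formula: Amortized cost = Total cost / Operations
Total cost = (91 * 5) + (1 * 63)
Total cost = 455 + 63 = 518
Amortized = 518 / 92 = 5.6304

5.6304


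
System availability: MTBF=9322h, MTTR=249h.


Availability = MTBF / (MTBF + MTTR)
Availability = 9322 / (9322 + 249)
Availability = 9322 / 9571
Availability = 97.3984%

97.3984%


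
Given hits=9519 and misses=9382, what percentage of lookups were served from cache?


Formula: hit rate = hits / (hits + misses) * 100
hit rate = 9519 / (9519 + 9382) * 100
hit rate = 9519 / 18901 * 100
hit rate = 50.36%

50.36%


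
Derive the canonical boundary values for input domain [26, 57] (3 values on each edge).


Range: [26, 57]
Boundaries: just below min, min, min+1, max-1, max, just above max
Values: [25, 26, 27, 56, 57, 58]

[25, 26, 27, 56, 57, 58]


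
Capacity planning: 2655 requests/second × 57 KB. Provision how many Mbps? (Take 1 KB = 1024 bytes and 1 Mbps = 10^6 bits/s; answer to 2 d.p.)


Formula: Mbps = payload_bytes * RPS * 8 / 1e6
Payload per request = 57 KB = 57 * 1024 = 58368 bytes
Total bytes/sec = 58368 * 2655 = 154967040
Total bits/sec = 154967040 * 8 = 1239736320
Mbps = 1239736320 / 1e6 = 1239.74

1239.74 Mbps


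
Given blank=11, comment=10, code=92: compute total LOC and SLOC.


Total LOC = blank + comment + code
Total LOC = 11 + 10 + 92 = 113
SLOC (source only) = code = 92

Total LOC: 113, SLOC: 92


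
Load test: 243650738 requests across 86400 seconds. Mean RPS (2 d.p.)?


Formula: throughput = requests / seconds
throughput = 243650738 / 86400
throughput = 2820.03 requests/second

2820.03 requests/second


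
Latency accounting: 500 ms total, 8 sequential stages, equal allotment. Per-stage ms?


Formula: per_stage = total_budget / stages
per_stage = 500 / 8
per_stage = 62.5 ms

62.5 ms


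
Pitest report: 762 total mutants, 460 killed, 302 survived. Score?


Mutation score = killed / total * 100
Mutation score = 460 / 762 * 100
Mutation score = 60.37%

60.37%


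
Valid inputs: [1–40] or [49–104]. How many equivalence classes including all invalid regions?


Valid ranges: [1,40] and [49,104]
Class 1: x < 1 — invalid
Class 2: 1 ≤ x ≤ 40 — valid
Class 3: 40 < x < 49 — invalid (gap between ranges)
Class 4: 49 ≤ x ≤ 104 — valid
Class 5: x > 104 — invalid
Total equivalence classes: 5

5 equivalence classes


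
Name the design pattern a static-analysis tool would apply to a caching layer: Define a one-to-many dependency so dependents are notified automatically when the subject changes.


This matches the Observer pattern

Observer


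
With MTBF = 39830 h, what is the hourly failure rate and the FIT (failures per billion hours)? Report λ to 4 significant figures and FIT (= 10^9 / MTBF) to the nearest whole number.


Formula: λ = 1 / MTBF; FIT = λ × 1e9 = 1e9 / MTBF
λ = 1 / 39830 ≈ 2.511e-05 failures/hour
FIT = 1e9 / 39830 ≈ 25107 failures per 1e9 hours (nearest whole number)

λ = 2.511e-05 /h, FIT = 25107


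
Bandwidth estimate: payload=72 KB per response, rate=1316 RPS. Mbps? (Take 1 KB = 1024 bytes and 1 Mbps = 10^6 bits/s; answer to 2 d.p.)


Formula: Mbps = payload_bytes * RPS * 8 / 1e6
Payload per request = 72 KB = 72 * 1024 = 73728 bytes
Total bytes/sec = 73728 * 1316 = 97026048
Total bits/sec = 97026048 * 8 = 776208384
Mbps = 776208384 / 1e6 = 776.21

776.21 Mbps


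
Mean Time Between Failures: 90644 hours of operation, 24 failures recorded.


Formula: MTBF = Total operating time / Number of failures
MTBF = 90644 / 24
MTBF = 3776.83 hours

3776.83 hours


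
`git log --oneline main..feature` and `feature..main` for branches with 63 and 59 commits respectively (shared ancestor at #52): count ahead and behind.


Common ancestor: commit #52
feature commits after divergence: 63 - 52 = 11
main commits after divergence: 59 - 52 = 7
feature is 11 commits ahead of main
main is 7 commits ahead of feature

feature ahead: 11, main ahead: 7


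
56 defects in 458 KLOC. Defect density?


Defect density = defects / KLOC
Defect density = 56 / 458
Defect density = 0.122 defects/KLOC

0.122 defects/KLOC


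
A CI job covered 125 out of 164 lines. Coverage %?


Coverage = covered / total * 100
Coverage = 125 / 164 * 100
Coverage = 76.22%

76.22%


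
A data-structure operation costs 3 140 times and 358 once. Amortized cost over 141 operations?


Formula: Amortized cost = Total cost / Operations
Total cost = (140 * 3) + (1 * 358)
Total cost = 420 + 358 = 778
Amortized = 778 / 141 = 5.5177

5.5177


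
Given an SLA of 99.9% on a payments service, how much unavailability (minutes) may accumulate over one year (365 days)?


Formula: allowed downtime = period * (100 - SLA) / 100
Period (year (365 days)) = 525600 minutes
Unavailability fraction = (100 - 99.9) / 100
Allowed downtime = 525600 * (100 - 99.9) / 100
Allowed downtime = 525.6 minutes

525.6 minutes


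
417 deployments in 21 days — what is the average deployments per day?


Formula: deployments per day = releases / days
= 417 / 21
= 19.857 deploys/day
(equivalently, 139.0 deploys/week)

19.857 deploys/day


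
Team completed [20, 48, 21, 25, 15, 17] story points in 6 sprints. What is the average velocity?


Formula: Avg velocity = Total points / Number of sprints
Points: [20, 48, 21, 25, 15, 17]
Sum = 20 + 48 + 21 + 25 + 15 + 17 = 146
Avg velocity = 146 / 6 = 24.33 points/sprint

24.33 points/sprint


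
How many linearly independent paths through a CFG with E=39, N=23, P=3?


Formula: V(G) = E - N + 2P
V(G) = 39 - 23 + 2*3
V(G) = 16 + 6
V(G) = 22

22


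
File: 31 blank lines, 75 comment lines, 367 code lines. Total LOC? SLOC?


Total LOC = blank + comment + code
Total LOC = 31 + 75 + 367 = 473
SLOC (source only) = code = 367

Total LOC: 473, SLOC: 367


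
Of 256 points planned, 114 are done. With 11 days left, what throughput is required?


Formula: Required rate = Remaining points / Days left
Remaining = 256 - 114 = 142 points
Required rate = 142 / 11 = 12.91 points/day

12.91 points/day


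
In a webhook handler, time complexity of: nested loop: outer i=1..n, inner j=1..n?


Reasoning: n iterations times n iterations
Complexity: O(n^2)

O(n^2)


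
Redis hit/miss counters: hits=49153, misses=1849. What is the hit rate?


Formula: hit rate = hits / (hits + misses) * 100
hit rate = 49153 / (49153 + 1849) * 100
hit rate = 49153 / 51002 * 100
hit rate = 96.37%

96.37%


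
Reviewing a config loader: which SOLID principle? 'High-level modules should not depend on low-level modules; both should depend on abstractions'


This describes the Dependency Inversion Principle (DIP)

Dependency Inversion Principle (DIP)


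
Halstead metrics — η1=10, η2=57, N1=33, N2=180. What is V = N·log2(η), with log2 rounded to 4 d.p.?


Formula: V = N * log2(η), where N = N1 + N2 and η = η1 + η2
η = 10 + 57 = 67
N = 33 + 180 = 213
log2(67) ≈ 6.0661
V = 213 * 6.0661 = 1292.08

1292.08


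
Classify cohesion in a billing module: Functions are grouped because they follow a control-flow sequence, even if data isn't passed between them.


Reasoning: Grouped by order of execution within a routine, not by data flow
Type: Procedural cohesion

Procedural cohesion


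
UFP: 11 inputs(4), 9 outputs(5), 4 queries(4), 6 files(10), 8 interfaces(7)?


UFP = EI*4 + EO*5 + EQ*4 + ILF*10 + EIF*7
UFP = 11*4 + 9*5 + 4*4 + 6*10 + 8*7
UFP = 44 + 45 + 16 + 60 + 56
UFP = 221

221


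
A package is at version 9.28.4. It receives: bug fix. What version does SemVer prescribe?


Current: 9.28.4
Change category: 'bug fix' → patch bump
SemVer rule: patch bump → increment PATCH (MAJOR and MINOR unchanged)
New: 9.28.5

9.28.5


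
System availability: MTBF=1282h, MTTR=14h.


Availability = MTBF / (MTBF + MTTR)
Availability = 1282 / (1282 + 14)
Availability = 1282 / 1296
Availability = 98.9198%

98.9198%


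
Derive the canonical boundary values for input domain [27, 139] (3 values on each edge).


Range: [27, 139]
Boundaries: just below min, min, min+1, max-1, max, just above max
Values: [26, 27, 28, 138, 139, 140]

[26, 27, 28, 138, 139, 140]


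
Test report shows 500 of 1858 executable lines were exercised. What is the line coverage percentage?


Coverage = covered / total * 100
Coverage = 500 / 1858 * 100
Coverage = 26.91%

26.91%


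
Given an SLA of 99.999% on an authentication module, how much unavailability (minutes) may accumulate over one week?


Formula: allowed downtime = period * (100 - SLA) / 100
Period (week) = 10080 minutes
Unavailability fraction = (100 - 99.999) / 100
Allowed downtime = 10080 * (100 - 99.999) / 100
Allowed downtime = 0.1008 minutes

0.1008 minutes


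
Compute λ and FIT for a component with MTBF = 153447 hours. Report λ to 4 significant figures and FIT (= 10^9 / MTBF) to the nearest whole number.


Formula: λ = 1 / MTBF; FIT = λ × 1e9 = 1e9 / MTBF
λ = 1 / 153447 ≈ 6.517e-06 failures/hour
FIT = 1e9 / 153447 ≈ 6517 failures per 1e9 hours (nearest whole number)

λ = 6.517e-06 /h, FIT = 6517


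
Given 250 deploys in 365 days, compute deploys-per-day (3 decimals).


Formula: deployments per day = releases / days
= 250 / 365
= 0.685 deploys/day
(equivalently, 4.79 deploys/week)

0.685 deploys/day


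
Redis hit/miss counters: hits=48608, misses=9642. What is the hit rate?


Formula: hit rate = hits / (hits + misses) * 100
hit rate = 48608 / (48608 + 9642) * 100
hit rate = 48608 / 58250 * 100
hit rate = 83.45%

83.45%


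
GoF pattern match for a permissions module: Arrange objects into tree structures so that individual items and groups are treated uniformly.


This matches the Composite pattern

Composite


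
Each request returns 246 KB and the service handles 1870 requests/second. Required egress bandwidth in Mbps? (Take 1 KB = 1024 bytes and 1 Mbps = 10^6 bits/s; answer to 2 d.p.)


Formula: Mbps = payload_bytes * RPS * 8 / 1e6
Payload per request = 246 KB = 246 * 1024 = 251904 bytes
Total bytes/sec = 251904 * 1870 = 471060480
Total bits/sec = 471060480 * 8 = 3768483840
Mbps = 3768483840 / 1e6 = 3768.48

3768.48 Mbps


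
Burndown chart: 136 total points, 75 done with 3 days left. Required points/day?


Formula: Required rate = Remaining points / Days left
Remaining = 136 - 75 = 61 points
Required rate = 61 / 3 = 20.33 points/day

20.33 points/day


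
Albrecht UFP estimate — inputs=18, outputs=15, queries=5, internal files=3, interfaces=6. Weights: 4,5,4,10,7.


UFP = EI*4 + EO*5 + EQ*4 + ILF*10 + EIF*7
UFP = 18*4 + 15*5 + 5*4 + 3*10 + 6*7
UFP = 72 + 75 + 20 + 30 + 42
UFP = 239

239


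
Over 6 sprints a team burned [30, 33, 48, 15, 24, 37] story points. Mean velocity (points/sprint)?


Formula: Avg velocity = Total points / Number of sprints
Points: [30, 33, 48, 15, 24, 37]
Sum = 30 + 33 + 48 + 15 + 24 + 37 = 187
Avg velocity = 187 / 6 = 31.17 points/sprint

31.17 points/sprint


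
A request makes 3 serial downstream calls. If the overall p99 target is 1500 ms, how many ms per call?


Formula: per_stage = total_budget / stages
per_stage = 1500 / 3
per_stage = 500.0 ms

500.0 ms


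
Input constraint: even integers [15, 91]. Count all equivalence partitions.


Constraint: even integers in [15, 91]
Class 1: x < 15 — out-of-range invalid
Class 2: x in [15,91] but odd — wrong type invalid
Class 3: x in [15,91] and even — valid
Class 4: x > 91 — out-of-range invalid
Total equivalence classes: 4

4 equivalence classes


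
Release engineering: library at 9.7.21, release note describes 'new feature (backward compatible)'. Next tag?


Current: 9.7.21
Change category: 'new feature (backward compatible)' → minor bump
SemVer rule: minor bump → increment MINOR, reset PATCH to 0 (MAJOR unchanged)
New: 9.8.0

9.8.0


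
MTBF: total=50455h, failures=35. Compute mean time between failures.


Formula: MTBF = Total operating time / Number of failures
MTBF = 50455 / 35
MTBF = 1441.57 hours

1441.57 hours


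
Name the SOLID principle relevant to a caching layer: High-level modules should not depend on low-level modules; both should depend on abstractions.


This describes the Dependency Inversion Principle (DIP)

Dependency Inversion Principle (DIP)


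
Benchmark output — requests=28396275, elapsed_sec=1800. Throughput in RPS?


Formula: throughput = requests / seconds
throughput = 28396275 / 1800
throughput = 15775.71 requests/second

15775.71 requests/second


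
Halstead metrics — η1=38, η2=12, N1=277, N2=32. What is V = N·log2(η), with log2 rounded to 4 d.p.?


Formula: V = N * log2(η), where N = N1 + N2 and η = η1 + η2
η = 38 + 12 = 50
N = 277 + 32 = 309
log2(50) ≈ 5.6439
V = 309 * 5.6439 = 1743.97

1743.97


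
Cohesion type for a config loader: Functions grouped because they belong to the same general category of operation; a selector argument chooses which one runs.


Reasoning: Grouped by category of activity, not by data or sequence
Type: Logical cohesion

Logical cohesion


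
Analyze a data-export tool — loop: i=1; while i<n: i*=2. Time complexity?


Reasoning: i doubles each step so iterations are log2(n)
Complexity: O(log n)

O(log n)


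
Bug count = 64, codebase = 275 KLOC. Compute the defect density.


Defect density = defects / KLOC
Defect density = 64 / 275
Defect density = 0.233 defects/KLOC

0.233 defects/KLOC


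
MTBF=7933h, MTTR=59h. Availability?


Availability = MTBF / (MTBF + MTTR)
Availability = 7933 / (7933 + 59)
Availability = 7933 / 7992
Availability = 99.2618%

99.2618%


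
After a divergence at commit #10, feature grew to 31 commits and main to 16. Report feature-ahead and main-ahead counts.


Common ancestor: commit #10
feature commits after divergence: 31 - 10 = 21
main commits after divergence: 16 - 10 = 6
feature is 21 commits ahead of main
main is 6 commits ahead of feature

feature ahead: 21, main ahead: 6


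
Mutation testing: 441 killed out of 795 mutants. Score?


Mutation score = killed / total * 100
Mutation score = 441 / 795 * 100
Mutation score = 55.47%

55.47%


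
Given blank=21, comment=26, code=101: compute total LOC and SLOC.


Total LOC = blank + comment + code
Total LOC = 21 + 26 + 101 = 148
SLOC (source only) = code = 101

Total LOC: 148, SLOC: 101


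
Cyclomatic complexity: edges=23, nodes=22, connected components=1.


Formula: V(G) = E - N + 2P
V(G) = 23 - 22 + 2*1
V(G) = 1 + 2
V(G) = 3

3


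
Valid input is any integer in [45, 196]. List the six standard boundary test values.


Range: [45, 196]
Boundaries: just below min, min, min+1, max-1, max, just above max
Values: [44, 45, 46, 195, 196, 197]

[44, 45, 46, 195, 196, 197]


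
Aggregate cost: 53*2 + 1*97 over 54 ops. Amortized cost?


Formula: Amortized cost = Total cost / Operations
Total cost = (53 * 2) + (1 * 97)
Total cost = 106 + 97 = 203
Amortized = 203 / 54 = 3.7593

3.7593


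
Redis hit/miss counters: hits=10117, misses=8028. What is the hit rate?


Formula: hit rate = hits / (hits + misses) * 100
hit rate = 10117 / (10117 + 8028) * 100
hit rate = 10117 / 18145 * 100
hit rate = 55.76%

55.76%


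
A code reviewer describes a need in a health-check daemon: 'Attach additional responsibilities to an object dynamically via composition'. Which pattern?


This matches the Decorator pattern

Decorator


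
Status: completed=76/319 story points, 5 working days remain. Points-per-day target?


Formula: Required rate = Remaining points / Days left
Remaining = 319 - 76 = 243 points
Required rate = 243 / 5 = 48.6 points/day

48.6 points/day


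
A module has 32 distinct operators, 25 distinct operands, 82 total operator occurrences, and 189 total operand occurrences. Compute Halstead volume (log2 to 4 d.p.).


Formula: V = N * log2(η), where N = N1 + N2 and η = η1 + η2
η = 32 + 25 = 57
N = 82 + 189 = 271
log2(57) ≈ 5.8329
V = 271 * 5.8329 = 1580.72

1580.72


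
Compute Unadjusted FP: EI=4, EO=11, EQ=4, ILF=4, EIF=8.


UFP = EI*4 + EO*5 + EQ*4 + ILF*10 + EIF*7
UFP = 4*4 + 11*5 + 4*4 + 4*10 + 8*7
UFP = 16 + 55 + 16 + 40 + 56
UFP = 183

183


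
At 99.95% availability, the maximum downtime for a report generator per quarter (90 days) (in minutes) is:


Formula: allowed downtime = period * (100 - SLA) / 100
Period (quarter (90 days)) = 129600 minutes
Unavailability fraction = (100 - 99.95) / 100
Allowed downtime = 129600 * (100 - 99.95) / 100
Allowed downtime = 64.8 minutes

64.8 minutes


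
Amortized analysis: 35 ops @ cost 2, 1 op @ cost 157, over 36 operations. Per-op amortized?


Formula: Amortized cost = Total cost / Operations
Total cost = (35 * 2) + (1 * 157)
Total cost = 70 + 157 = 227
Amortized = 227 / 36 = 6.3056

6.3056


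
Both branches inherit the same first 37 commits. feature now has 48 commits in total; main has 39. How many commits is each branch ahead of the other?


Common ancestor: commit #37
feature commits after divergence: 48 - 37 = 11
main commits after divergence: 39 - 37 = 2
feature is 11 commits ahead of main
main is 2 commits ahead of feature

feature ahead: 11, main ahead: 2


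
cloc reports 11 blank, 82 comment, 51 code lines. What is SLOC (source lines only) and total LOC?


Total LOC = blank + comment + code
Total LOC = 11 + 82 + 51 = 144
SLOC (source only) = code = 51

Total LOC: 144, SLOC: 51


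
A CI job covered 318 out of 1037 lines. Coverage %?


Coverage = covered / total * 100
Coverage = 318 / 1037 * 100
Coverage = 30.67%

30.67%


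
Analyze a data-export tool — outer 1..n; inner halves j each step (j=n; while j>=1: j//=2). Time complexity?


Reasoning: n times log n
Complexity: O(n log n)

O(n log n)


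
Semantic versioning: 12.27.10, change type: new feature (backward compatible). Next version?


Current: 12.27.10
Change category: 'new feature (backward compatible)' → minor bump
SemVer rule: minor bump → increment MINOR, reset PATCH to 0 (MAJOR unchanged)
New: 12.28.0

12.28.0


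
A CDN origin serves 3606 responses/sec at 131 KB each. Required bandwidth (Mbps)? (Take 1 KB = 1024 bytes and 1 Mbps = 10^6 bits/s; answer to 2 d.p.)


Formula: Mbps = payload_bytes * RPS * 8 / 1e6
Payload per request = 131 KB = 131 * 1024 = 134144 bytes
Total bytes/sec = 134144 * 3606 = 483723264
Total bits/sec = 483723264 * 8 = 3869786112
Mbps = 3869786112 / 1e6 = 3869.79

3869.79 Mbps


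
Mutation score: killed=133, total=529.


Mutation score = killed / total * 100
Mutation score = 133 / 529 * 100
Mutation score = 25.14%

25.14%


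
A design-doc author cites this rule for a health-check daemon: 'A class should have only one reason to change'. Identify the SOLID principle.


This describes the Single Responsibility Principle (SRP)

Single Responsibility Principle (SRP)


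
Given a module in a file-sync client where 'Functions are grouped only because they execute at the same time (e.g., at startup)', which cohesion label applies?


Reasoning: Related by timing only
Type: Temporal cohesion

Temporal cohesion


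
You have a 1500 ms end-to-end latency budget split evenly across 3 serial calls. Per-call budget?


Formula: per_stage = total_budget / stages
per_stage = 1500 / 3
per_stage = 500.0 ms

500.0 ms


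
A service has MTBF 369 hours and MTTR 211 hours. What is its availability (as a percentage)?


Availability = MTBF / (MTBF + MTTR)
Availability = 369 / (369 + 211)
Availability = 369 / 580
Availability = 63.6207%

63.6207%


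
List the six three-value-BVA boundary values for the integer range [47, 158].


Range: [47, 158]
Boundaries: just below min, min, min+1, max-1, max, just above max
Values: [46, 47, 48, 157, 158, 159]

[46, 47, 48, 157, 158, 159]


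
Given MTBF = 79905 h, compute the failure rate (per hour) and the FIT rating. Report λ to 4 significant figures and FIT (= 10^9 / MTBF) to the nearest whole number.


Formula: λ = 1 / MTBF; FIT = λ × 1e9 = 1e9 / MTBF
λ = 1 / 79905 ≈ 1.251e-05 failures/hour
FIT = 1e9 / 79905 ≈ 12515 failures per 1e9 hours (nearest whole number)

λ = 1.251e-05 /h, FIT = 12515


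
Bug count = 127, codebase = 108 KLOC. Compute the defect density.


Defect density = defects / KLOC
Defect density = 127 / 108
Defect density = 1.176 defects/KLOC

1.176 defects/KLOC


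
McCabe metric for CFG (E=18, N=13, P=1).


Formula: V(G) = E - N + 2P
V(G) = 18 - 13 + 2*1
V(G) = 5 + 2
V(G) = 7

7


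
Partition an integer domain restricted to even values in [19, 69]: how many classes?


Constraint: even integers in [19, 69]
Class 1: x < 19 — out-of-range invalid
Class 2: x in [19,69] but odd — wrong type invalid
Class 3: x in [19,69] and even — valid
Class 4: x > 69 — out-of-range invalid
Total equivalence classes: 4

4 equivalence classes


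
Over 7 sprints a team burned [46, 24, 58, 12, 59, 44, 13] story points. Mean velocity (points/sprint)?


Formula: Avg velocity = Total points / Number of sprints
Points: [46, 24, 58, 12, 59, 44, 13]
Sum = 46 + 24 + 58 + 12 + 59 + 44 + 13 = 256
Avg velocity = 256 / 7 = 36.57 points/sprint

36.57 points/sprint


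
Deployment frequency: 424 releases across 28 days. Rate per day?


Formula: deployments per day = releases / days
= 424 / 28
= 15.143 deploys/day
(equivalently, 106.0 deploys/week)

15.143 deploys/day


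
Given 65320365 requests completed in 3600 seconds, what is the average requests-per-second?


Formula: throughput = requests / seconds
throughput = 65320365 / 3600
throughput = 18144.55 requests/second

18144.55 requests/second


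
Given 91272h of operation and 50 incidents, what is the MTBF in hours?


Formula: MTBF = Total operating time / Number of failures
MTBF = 91272 / 50
MTBF = 1825.44 hours

1825.44 hours


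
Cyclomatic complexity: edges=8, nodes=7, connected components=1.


Formula: V(G) = E - N + 2P
V(G) = 8 - 7 + 2*1
V(G) = 1 + 2
V(G) = 3

3


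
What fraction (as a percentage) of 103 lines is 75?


Coverage = covered / total * 100
Coverage = 75 / 103 * 100
Coverage = 72.82%

72.82%


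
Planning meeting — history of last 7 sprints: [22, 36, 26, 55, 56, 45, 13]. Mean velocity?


Formula: Avg velocity = Total points / Number of sprints
Points: [22, 36, 26, 55, 56, 45, 13]
Sum = 22 + 36 + 26 + 55 + 56 + 45 + 13 = 253
Avg velocity = 253 / 7 = 36.14 points/sprint

36.14 points/sprint


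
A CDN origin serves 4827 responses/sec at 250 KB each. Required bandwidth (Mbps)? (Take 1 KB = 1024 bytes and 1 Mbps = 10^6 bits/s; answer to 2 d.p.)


Formula: Mbps = payload_bytes * RPS * 8 / 1e6
Payload per request = 250 KB = 250 * 1024 = 256000 bytes
Total bytes/sec = 256000 * 4827 = 1235712000
Total bits/sec = 1235712000 * 8 = 9885696000
Mbps = 9885696000 / 1e6 = 9885.7

9885.7 Mbps


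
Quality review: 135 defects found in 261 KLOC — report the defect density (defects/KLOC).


Defect density = defects / KLOC
Defect density = 135 / 261
Defect density = 0.517 defects/KLOC

0.517 defects/KLOC


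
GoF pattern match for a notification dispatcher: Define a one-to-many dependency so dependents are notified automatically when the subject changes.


This matches the Observer pattern

Observer


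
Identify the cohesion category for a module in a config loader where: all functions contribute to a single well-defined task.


Reasoning: Best: single purpose
Type: Functional cohesion

Functional cohesion


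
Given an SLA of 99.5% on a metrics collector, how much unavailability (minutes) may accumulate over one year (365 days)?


Formula: allowed downtime = period * (100 - SLA) / 100
Period (year (365 days)) = 525600 minutes
Unavailability fraction = (100 - 99.5) / 100
Allowed downtime = 525600 * (100 - 99.5) / 100
Allowed downtime = 2628.0 minutes

2628.0 minutes


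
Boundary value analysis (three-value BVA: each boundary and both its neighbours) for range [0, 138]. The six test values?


Range: [0, 138]
Boundaries: just below min, min, min+1, max-1, max, just above max
Values: [-1, 0, 1, 137, 138, 139]

[-1, 0, 1, 137, 138, 139]


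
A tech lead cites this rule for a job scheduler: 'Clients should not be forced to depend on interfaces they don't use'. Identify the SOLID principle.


This describes the Interface Segregation Principle (ISP)

Interface Segregation Principle (ISP)


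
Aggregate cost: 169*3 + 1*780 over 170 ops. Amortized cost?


Formula: Amortized cost = Total cost / Operations
Total cost = (169 * 3) + (1 * 780)
Total cost = 507 + 780 = 1287
Amortized = 1287 / 170 = 7.5706

7.5706


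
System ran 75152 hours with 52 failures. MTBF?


Formula: MTBF = Total operating time / Number of failures
MTBF = 75152 / 52
MTBF = 1445.23 hours

1445.23 hours


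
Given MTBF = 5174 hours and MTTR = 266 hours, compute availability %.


Availability = MTBF / (MTBF + MTTR)
Availability = 5174 / (5174 + 266)
Availability = 5174 / 5440
Availability = 95.1103%

95.1103%


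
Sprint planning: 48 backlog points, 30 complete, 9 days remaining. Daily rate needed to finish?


Formula: Required rate = Remaining points / Days left
Remaining = 48 - 30 = 18 points
Required rate = 18 / 9 = 2.0 points/day

2.0 points/day


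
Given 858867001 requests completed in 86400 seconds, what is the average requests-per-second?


Formula: throughput = requests / seconds
throughput = 858867001 / 86400
throughput = 9940.59 requests/second

9940.59 requests/second


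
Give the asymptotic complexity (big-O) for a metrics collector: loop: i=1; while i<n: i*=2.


Reasoning: i doubles each step so iterations are log2(n)
Complexity: O(log n)

O(log n)


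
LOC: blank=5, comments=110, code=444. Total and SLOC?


Total LOC = blank + comment + code
Total LOC = 5 + 110 + 444 = 559
SLOC (source only) = code = 444

Total LOC: 559, SLOC: 444


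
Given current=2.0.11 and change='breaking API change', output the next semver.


Current: 2.0.11
Change category: 'breaking API change' → major bump
SemVer rule: major bump → increment MAJOR, reset MINOR and PATCH to 0
New: 3.0.0

3.0.0


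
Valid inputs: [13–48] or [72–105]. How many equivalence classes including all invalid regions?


Valid ranges: [13,48] and [72,105]
Class 1: x < 13 — invalid
Class 2: 13 ≤ x ≤ 48 — valid
Class 3: 48 < x < 72 — invalid (gap between ranges)
Class 4: 72 ≤ x ≤ 105 — valid
Class 5: x > 105 — invalid
Total equivalence classes: 5

5 equivalence classes


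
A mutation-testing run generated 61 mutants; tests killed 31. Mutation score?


Mutation score = killed / total * 100
Mutation score = 31 / 61 * 100
Mutation score = 50.82%

50.82%


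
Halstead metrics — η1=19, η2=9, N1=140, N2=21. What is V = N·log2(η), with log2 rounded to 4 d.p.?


Formula: V = N * log2(η), where N = N1 + N2 and η = η1 + η2
η = 19 + 9 = 28
N = 140 + 21 = 161
log2(28) ≈ 4.8074
V = 161 * 4.8074 = 773.99

773.99


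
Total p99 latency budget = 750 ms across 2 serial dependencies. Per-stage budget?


Formula: per_stage = total_budget / stages
per_stage = 750 / 2
per_stage = 375.0 ms

375.0 ms


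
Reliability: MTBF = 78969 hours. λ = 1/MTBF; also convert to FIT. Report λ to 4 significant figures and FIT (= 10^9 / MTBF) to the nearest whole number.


Formula: λ = 1 / MTBF; FIT = λ × 1e9 = 1e9 / MTBF
λ = 1 / 78969 ≈ 1.266e-05 failures/hour
FIT = 1e9 / 78969 ≈ 12663 failures per 1e9 hours (nearest whole number)

λ = 1.266e-05 /h, FIT = 12663


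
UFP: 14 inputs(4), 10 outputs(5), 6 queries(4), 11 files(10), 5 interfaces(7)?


UFP = EI*4 + EO*5 + EQ*4 + ILF*10 + EIF*7
UFP = 14*4 + 10*5 + 6*4 + 11*10 + 5*7
UFP = 56 + 50 + 24 + 110 + 35
UFP = 275

275


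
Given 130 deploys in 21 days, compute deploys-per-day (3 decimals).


Formula: deployments per day = releases / days
= 130 / 21
= 6.19 deploys/day
(equivalently, 43.33 deploys/week)

6.19 deploys/day


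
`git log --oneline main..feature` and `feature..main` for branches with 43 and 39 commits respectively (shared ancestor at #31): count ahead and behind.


Common ancestor: commit #31
feature commits after divergence: 43 - 31 = 12
main commits after divergence: 39 - 31 = 8
feature is 12 commits ahead of main
main is 8 commits ahead of feature

feature ahead: 12, main ahead: 8


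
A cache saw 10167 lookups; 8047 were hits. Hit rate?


Formula: hit rate = hits / (hits + misses) * 100
hit rate = 8047 / (8047 + 2120) * 100
hit rate = 8047 / 10167 * 100
hit rate = 79.15%

79.15%


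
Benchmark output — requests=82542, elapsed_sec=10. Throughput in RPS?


Formula: throughput = requests / seconds
throughput = 82542 / 10
throughput = 8254.2 requests/second

8254.2 requests/second


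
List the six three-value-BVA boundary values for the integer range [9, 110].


Range: [9, 110]
Boundaries: just below min, min, min+1, max-1, max, just above max
Values: [8, 9, 10, 109, 110, 111]

[8, 9, 10, 109, 110, 111]


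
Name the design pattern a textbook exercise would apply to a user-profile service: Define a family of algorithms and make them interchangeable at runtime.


This matches the Strategy pattern

Strategy


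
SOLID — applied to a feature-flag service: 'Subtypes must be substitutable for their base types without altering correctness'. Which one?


This describes the Liskov Substitution Principle (LSP)

Liskov Substitution Principle (LSP)


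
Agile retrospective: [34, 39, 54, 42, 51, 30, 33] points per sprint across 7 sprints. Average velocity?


Formula: Avg velocity = Total points / Number of sprints
Points: [34, 39, 54, 42, 51, 30, 33]
Sum = 34 + 39 + 54 + 42 + 51 + 30 + 33 = 283
Avg velocity = 283 / 7 = 40.43 points/sprint

40.43 points/sprint


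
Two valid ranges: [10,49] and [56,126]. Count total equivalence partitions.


Valid ranges: [10,49] and [56,126]
Class 1: x < 10 — invalid
Class 2: 10 ≤ x ≤ 49 — valid
Class 3: 49 < x < 56 — invalid (gap between ranges)
Class 4: 56 ≤ x ≤ 126 — valid
Class 5: x > 126 — invalid
Total equivalence classes: 5

5 equivalence classes


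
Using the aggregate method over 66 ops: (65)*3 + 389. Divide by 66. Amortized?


Formula: Amortized cost = Total cost / Operations
Total cost = (65 * 3) + (1 * 389)
Total cost = 195 + 389 = 584
Amortized = 584 / 66 = 8.8485

8.8485


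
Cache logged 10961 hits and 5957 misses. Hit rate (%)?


Formula: hit rate = hits / (hits + misses) * 100
hit rate = 10961 / (10961 + 5957) * 100
hit rate = 10961 / 16918 * 100
hit rate = 64.79%

64.79%


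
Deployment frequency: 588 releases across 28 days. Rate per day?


Formula: deployments per day = releases / days
= 588 / 28
= 21.0 deploys/day
(equivalently, 147.0 deploys/week)

21.0 deploys/day


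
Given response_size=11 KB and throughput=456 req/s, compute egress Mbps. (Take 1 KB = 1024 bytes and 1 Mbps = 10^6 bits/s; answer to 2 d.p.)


Formula: Mbps = payload_bytes * RPS * 8 / 1e6
Payload per request = 11 KB = 11 * 1024 = 11264 bytes
Total bytes/sec = 11264 * 456 = 5136384
Total bits/sec = 5136384 * 8 = 41091072
Mbps = 41091072 / 1e6 = 41.09

41.09 Mbps


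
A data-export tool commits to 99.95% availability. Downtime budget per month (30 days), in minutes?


Formula: allowed downtime = period * (100 - SLA) / 100
Period (month (30 days)) = 43200 minutes
Unavailability fraction = (100 - 99.95) / 100
Allowed downtime = 43200 * (100 - 99.95) / 100
Allowed downtime = 21.6 minutes

21.6 minutes


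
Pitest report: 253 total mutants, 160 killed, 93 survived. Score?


Mutation score = killed / total * 100
Mutation score = 160 / 253 * 100
Mutation score = 63.24%

63.24%


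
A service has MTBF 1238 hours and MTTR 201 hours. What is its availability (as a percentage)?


Availability = MTBF / (MTBF + MTTR)
Availability = 1238 / (1238 + 201)
Availability = 1238 / 1439
Availability = 86.032%

86.032%


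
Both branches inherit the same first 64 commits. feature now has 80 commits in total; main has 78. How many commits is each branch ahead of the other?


Common ancestor: commit #64
feature commits after divergence: 80 - 64 = 16
main commits after divergence: 78 - 64 = 14
feature is 16 commits ahead of main
main is 14 commits ahead of feature

feature ahead: 16, main ahead: 14


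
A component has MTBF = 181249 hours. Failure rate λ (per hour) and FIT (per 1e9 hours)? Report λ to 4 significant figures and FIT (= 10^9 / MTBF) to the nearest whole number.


Formula: λ = 1 / MTBF; FIT = λ × 1e9 = 1e9 / MTBF
λ = 1 / 181249 ≈ 5.517e-06 failures/hour
FIT = 1e9 / 181249 ≈ 5517 failures per 1e9 hours (nearest whole number)

λ = 5.517e-06 /h, FIT = 5517


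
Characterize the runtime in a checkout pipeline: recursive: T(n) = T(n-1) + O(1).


Reasoning: linear recursion with constant work per frame
Complexity: O(n)

O(n)


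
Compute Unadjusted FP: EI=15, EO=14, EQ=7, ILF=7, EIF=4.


UFP = EI*4 + EO*5 + EQ*4 + ILF*10 + EIF*7
UFP = 15*4 + 14*5 + 7*4 + 7*10 + 4*7
UFP = 60 + 70 + 28 + 70 + 28
UFP = 256

256
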